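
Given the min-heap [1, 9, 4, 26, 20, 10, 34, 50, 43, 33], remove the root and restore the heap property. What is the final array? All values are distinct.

[4, 9, 10, 26, 20, 33, 34, 50, 43]

remove root 1; move last element 33 to root → [33, 9, 4, 26, 20, 10, 34, 50, 43]
33 vs smaller child 4 at index 2, swap → [4, 9, 33, 26, 20, 10, 34, 50, 43]
33 vs smaller child 10 at index 5, swap → [4, 9, 10, 26, 20, 33, 34, 50, 43]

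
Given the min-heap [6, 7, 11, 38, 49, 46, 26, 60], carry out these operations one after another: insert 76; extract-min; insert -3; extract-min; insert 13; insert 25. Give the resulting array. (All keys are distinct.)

[7, 13, 11, 38, 25, 46, 26, 76, 60, 49]

insert 76:
  append 76 at index 8 → [6, 7, 11, 38, 49, 46, 26, 60, 76] (no swap needed)
extract-min → returns 6:
  remove root 6; move last element 76 to root → [76, 7, 11, 38, 49, 46, 26, 60]
  76 vs smaller child 7 at index 1, swap → [7, 76, 11, 38, 49, 46, 26, 60]
  76 vs smaller child 38 at index 3, swap → [7, 38, 11, 76, 49, 46, 26, 60]
  76 vs only child 60 at index 7, swap → [7, 38, 11, 60, 49, 46, 26, 76]
insert -3:
  append -3 at index 8 → [7, 38, 11, 60, 49, 46, 26, 76, -3]
  -3 < parent 60 at index 3, swap → [7, 38, 11, -3, 49, 46, 26, 76, 60]
  -3 < parent 38 at index 1, swap → [7, -3, 11, 38, 49, 46, 26, 76, 60]
  -3 < parent 7 at index 0, swap → [-3, 7, 11, 38, 49, 46, 26, 76, 60]
extract-min → returns -3:
  remove root -3; move last element 60 to root → [60, 7, 11, 38, 49, 46, 26, 76]
  60 vs smaller child 7 at index 1, swap → [7, 60, 11, 38, 49, 46, 26, 76]
  60 vs smaller child 38 at index 3, swap → [7, 38, 11, 60, 49, 46, 26, 76]
insert 13:
  append 13 at index 8 → [7, 38, 11, 60, 49, 46, 26, 76, 13]
  13 < parent 60 at index 3, swap → [7, 38, 11, 13, 49, 46, 26, 76, 60]
  13 < parent 38 at index 1, swap → [7, 13, 11, 38, 49, 46, 26, 76, 60]
insert 25:
  append 25 at index 9 → [7, 13, 11, 38, 49, 46, 26, 76, 60, 25]
  25 < parent 49 at index 4, swap → [7, 13, 11, 38, 25, 46, 26, 76, 60, 49]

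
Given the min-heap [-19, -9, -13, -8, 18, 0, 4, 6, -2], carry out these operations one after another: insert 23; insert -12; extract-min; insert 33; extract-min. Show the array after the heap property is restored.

insert 23:
  append 23 at index 9 → [-19, -9, -13, -8, 18, 0, 4, 6, -2, 23] (no swap needed)
insert -12:
  append -12 at index 10 → [-19, -9, -13, -8, 18, 0, 4, 6, -2, 23, -12]
  -12 < parent 18 at index 4, swap → [-19, -9, -13, -8, -12, 0, 4, 6, -2, 23, 18]
  -12 < parent -9 at index 1, swap → [-19, -12, -13, -8, -9, 0, 4, 6, -2, 23, 18]
extract-min → returns -19:
  remove root -19; move last element 18 to root → [18, -12, -13, -8, -9, 0, 4, 6, -2, 23]
  18 vs smaller child -13 at index 2, swap → [-13, -12, 18, -8, -9, 0, 4, 6, -2, 23]
  18 vs smaller child 0 at index 5, swap → [-13, -12, 0, -8, -9, 18, 4, 6, -2, 23]
insert 33:
  append 33 at index 10 → [-13, -12, 0, -8, -9, 18, 4, 6, -2, 23, 33] (no swap needed)
extract-min → returns -13:
  remove root -13; move last element 33 to root → [33, -12, 0, -8, -9, 18, 4, 6, -2, 23]
  33 vs smaller child -12 at index 1, swap → [-12, 33, 0, -8, -9, 18, 4, 6, -2, 23]
  33 vs smaller child -9 at index 4, swap → [-12, -9, 0, -8, 33, 18, 4, 6, -2, 23]
  33 vs only child 23 at index 9, swap → [-12, -9, 0, -8, 23, 18, 4, 6, -2, 33]

[-12, -9, 0, -8, 23, 18, 4, 6, -2, 33]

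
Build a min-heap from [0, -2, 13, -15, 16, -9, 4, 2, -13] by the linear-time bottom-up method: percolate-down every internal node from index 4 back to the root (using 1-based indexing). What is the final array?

sift down from index 4: already satisfies heap property
sift down from index 3:
  13 vs smaller child -9 at index 6, swap → [0, -2, -9, -15, 16, 13, 4, 2, -13]
sift down from index 2:
  -2 vs smaller child -15 at index 4, swap → [0, -15, -9, -2, 16, 13, 4, 2, -13]
  -2 vs smaller child -13 at index 9, swap → [0, -15, -9, -13, 16, 13, 4, 2, -2]
sift down from index 1:
  0 vs smaller child -15 at index 2, swap → [-15, 0, -9, -13, 16, 13, 4, 2, -2]
  0 vs smaller child -13 at index 4, swap → [-15, -13, -9, 0, 16, 13, 4, 2, -2]
  0 vs smaller child -2 at index 9, swap → [-15, -13, -9, -2, 16, 13, 4, 2, 0]

[-15, -13, -9, -2, 16, 13, 4, 2, 0]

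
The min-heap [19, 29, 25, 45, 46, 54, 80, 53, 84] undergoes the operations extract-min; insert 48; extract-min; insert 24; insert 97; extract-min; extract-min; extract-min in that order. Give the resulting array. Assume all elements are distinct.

[46, 48, 54, 53, 97, 84, 80]

extract-min → returns 19:
  remove root 19; move last element 84 to root → [84, 29, 25, 45, 46, 54, 80, 53]
  84 vs smaller child 25 at index 2, swap → [25, 29, 84, 45, 46, 54, 80, 53]
  84 vs smaller child 54 at index 5, swap → [25, 29, 54, 45, 46, 84, 80, 53]
insert 48:
  append 48 at index 8 → [25, 29, 54, 45, 46, 84, 80, 53, 48] (no swap needed)
extract-min → returns 25:
  remove root 25; move last element 48 to root → [48, 29, 54, 45, 46, 84, 80, 53]
  48 vs smaller child 29 at index 1, swap → [29, 48, 54, 45, 46, 84, 80, 53]
  48 vs smaller child 45 at index 3, swap → [29, 45, 54, 48, 46, 84, 80, 53]
insert 24:
  append 24 at index 8 → [29, 45, 54, 48, 46, 84, 80, 53, 24]
  24 < parent 48 at index 3, swap → [29, 45, 54, 24, 46, 84, 80, 53, 48]
  24 < parent 45 at index 1, swap → [29, 24, 54, 45, 46, 84, 80, 53, 48]
  24 < parent 29 at index 0, swap → [24, 29, 54, 45, 46, 84, 80, 53, 48]
insert 97:
  append 97 at index 9 → [24, 29, 54, 45, 46, 84, 80, 53, 48, 97] (no swap needed)
extract-min → returns 24:
  remove root 24; move last element 97 to root → [97, 29, 54, 45, 46, 84, 80, 53, 48]
  97 vs smaller child 29 at index 1, swap → [29, 97, 54, 45, 46, 84, 80, 53, 48]
  97 vs smaller child 45 at index 3, swap → [29, 45, 54, 97, 46, 84, 80, 53, 48]
  97 vs smaller child 48 at index 8, swap → [29, 45, 54, 48, 46, 84, 80, 53, 97]
extract-min → returns 29:
  remove root 29; move last element 97 to root → [97, 45, 54, 48, 46, 84, 80, 53]
  97 vs smaller child 45 at index 1, swap → [45, 97, 54, 48, 46, 84, 80, 53]
  97 vs smaller child 46 at index 4, swap → [45, 46, 54, 48, 97, 84, 80, 53]
extract-min → returns 45:
  remove root 45; move last element 53 to root → [53, 46, 54, 48, 97, 84, 80]
  53 vs smaller child 46 at index 1, swap → [46, 53, 54, 48, 97, 84, 80]
  53 vs smaller child 48 at index 3, swap → [46, 48, 54, 53, 97, 84, 80]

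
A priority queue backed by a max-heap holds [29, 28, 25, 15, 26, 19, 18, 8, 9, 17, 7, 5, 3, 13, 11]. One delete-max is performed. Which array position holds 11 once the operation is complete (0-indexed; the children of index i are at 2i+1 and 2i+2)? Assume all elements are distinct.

9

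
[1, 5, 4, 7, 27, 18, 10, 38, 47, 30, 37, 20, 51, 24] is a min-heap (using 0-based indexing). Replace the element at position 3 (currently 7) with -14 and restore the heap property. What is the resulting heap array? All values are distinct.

[-14, 1, 4, 5, 27, 18, 10, 38, 47, 30, 37, 20, 51, 24]

set index 3 from 7 to -14 → [1, 5, 4, -14, 27, 18, 10, 38, 47, 30, 37, 20, 51, 24]
-14 < parent 5 at index 1, swap → [1, -14, 4, 5, 27, 18, 10, 38, 47, 30, 37, 20, 51, 24]
-14 < parent 1 at index 0, swap → [-14, 1, 4, 5, 27, 18, 10, 38, 47, 30, 37, 20, 51, 24]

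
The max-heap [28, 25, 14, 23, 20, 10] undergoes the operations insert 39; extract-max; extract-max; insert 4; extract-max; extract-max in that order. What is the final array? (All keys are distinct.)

[20, 10, 14, 4]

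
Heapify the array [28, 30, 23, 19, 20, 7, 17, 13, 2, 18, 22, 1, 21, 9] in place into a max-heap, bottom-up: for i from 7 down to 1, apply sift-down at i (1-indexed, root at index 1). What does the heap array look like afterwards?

[30, 28, 23, 19, 22, 21, 17, 13, 2, 18, 20, 1, 7, 9]

sift down from index 7: already satisfies heap property
sift down from index 6:
  7 vs larger child 21 at index 13, swap → [28, 30, 23, 19, 20, 21, 17, 13, 2, 18, 22, 1, 7, 9]
sift down from index 5:
  20 vs larger child 22 at index 11, swap → [28, 30, 23, 19, 22, 21, 17, 13, 2, 18, 20, 1, 7, 9]
sift down from index 4: already satisfies heap property
sift down from index 3: already satisfies heap property
sift down from index 2: already satisfies heap property
sift down from index 1:
  28 vs larger child 30 at index 2, swap → [30, 28, 23, 19, 22, 21, 17, 13, 2, 18, 20, 1, 7, 9]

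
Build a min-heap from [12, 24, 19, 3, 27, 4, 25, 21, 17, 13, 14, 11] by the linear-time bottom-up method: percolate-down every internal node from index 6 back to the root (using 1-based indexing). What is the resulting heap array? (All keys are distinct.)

sift down from index 6: already satisfies heap property
sift down from index 5:
  27 vs smaller child 13 at index 10, swap → [12, 24, 19, 3, 13, 4, 25, 21, 17, 27, 14, 11]
sift down from index 4: already satisfies heap property
sift down from index 3:
  19 vs smaller child 4 at index 6, swap → [12, 24, 4, 3, 13, 19, 25, 21, 17, 27, 14, 11]
  19 vs only child 11 at index 12, swap → [12, 24, 4, 3, 13, 11, 25, 21, 17, 27, 14, 19]
sift down from index 2:
  24 vs smaller child 3 at index 4, swap → [12, 3, 4, 24, 13, 11, 25, 21, 17, 27, 14, 19]
  24 vs smaller child 17 at index 9, swap → [12, 3, 4, 17, 13, 11, 25, 21, 24, 27, 14, 19]
sift down from index 1:
  12 vs smaller child 3 at index 2, swap → [3, 12, 4, 17, 13, 11, 25, 21, 24, 27, 14, 19]

[3, 12, 4, 17, 13, 11, 25, 21, 24, 27, 14, 19]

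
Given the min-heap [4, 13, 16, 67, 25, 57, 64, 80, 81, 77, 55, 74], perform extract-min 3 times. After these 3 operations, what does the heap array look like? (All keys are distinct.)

[25, 55, 57, 67, 77, 74, 64, 80, 81]

extract-min #1 returns 4:
  remove root 4; move last element 74 to root → [74, 13, 16, 67, 25, 57, 64, 80, 81, 77, 55]
  74 vs smaller child 13 at index 1, swap → [13, 74, 16, 67, 25, 57, 64, 80, 81, 77, 55]
  74 vs smaller child 25 at index 4, swap → [13, 25, 16, 67, 74, 57, 64, 80, 81, 77, 55]
  74 vs smaller child 55 at index 10, swap → [13, 25, 16, 67, 55, 57, 64, 80, 81, 77, 74]
extract-min #2 returns 13:
  remove root 13; move last element 74 to root → [74, 25, 16, 67, 55, 57, 64, 80, 81, 77]
  74 vs smaller child 16 at index 2, swap → [16, 25, 74, 67, 55, 57, 64, 80, 81, 77]
  74 vs smaller child 57 at index 5, swap → [16, 25, 57, 67, 55, 74, 64, 80, 81, 77]
extract-min #3 returns 16:
  remove root 16; move last element 77 to root → [77, 25, 57, 67, 55, 74, 64, 80, 81]
  77 vs smaller child 25 at index 1, swap → [25, 77, 57, 67, 55, 74, 64, 80, 81]
  77 vs smaller child 55 at index 4, swap → [25, 55, 57, 67, 77, 74, 64, 80, 81]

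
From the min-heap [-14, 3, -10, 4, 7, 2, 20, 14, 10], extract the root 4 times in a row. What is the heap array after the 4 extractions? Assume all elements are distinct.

[4, 7, 10, 20, 14]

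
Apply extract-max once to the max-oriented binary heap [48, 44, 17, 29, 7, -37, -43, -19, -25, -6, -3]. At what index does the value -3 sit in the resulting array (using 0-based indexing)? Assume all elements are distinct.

3

remove root 48; move last element -3 to root → [-3, 44, 17, 29, 7, -37, -43, -19, -25, -6]
-3 vs larger child 44 at index 1, swap → [44, -3, 17, 29, 7, -37, -43, -19, -25, -6]
-3 vs larger child 29 at index 3, swap → [44, 29, 17, -3, 7, -37, -43, -19, -25, -6]
resulting array: [44, 29, 17, -3, 7, -37, -43, -19, -25, -6]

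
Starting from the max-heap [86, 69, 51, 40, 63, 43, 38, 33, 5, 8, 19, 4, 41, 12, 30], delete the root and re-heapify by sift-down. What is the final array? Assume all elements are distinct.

[69, 63, 51, 40, 30, 43, 38, 33, 5, 8, 19, 4, 41, 12]

remove root 86; move last element 30 to root → [30, 69, 51, 40, 63, 43, 38, 33, 5, 8, 19, 4, 41, 12]
30 vs larger child 69 at index 1, swap → [69, 30, 51, 40, 63, 43, 38, 33, 5, 8, 19, 4, 41, 12]
30 vs larger child 63 at index 4, swap → [69, 63, 51, 40, 30, 43, 38, 33, 5, 8, 19, 4, 41, 12]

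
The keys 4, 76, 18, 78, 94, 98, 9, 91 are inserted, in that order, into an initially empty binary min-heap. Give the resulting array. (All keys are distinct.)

[4, 76, 9, 78, 94, 98, 18, 91]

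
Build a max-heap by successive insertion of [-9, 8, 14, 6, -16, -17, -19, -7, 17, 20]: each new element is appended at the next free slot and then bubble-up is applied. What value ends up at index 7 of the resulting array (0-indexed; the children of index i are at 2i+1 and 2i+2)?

-9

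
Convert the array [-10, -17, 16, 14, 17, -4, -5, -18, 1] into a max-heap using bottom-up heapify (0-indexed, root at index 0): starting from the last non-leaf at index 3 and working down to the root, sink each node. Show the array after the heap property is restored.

[17, 14, 16, 1, -17, -4, -5, -18, -10]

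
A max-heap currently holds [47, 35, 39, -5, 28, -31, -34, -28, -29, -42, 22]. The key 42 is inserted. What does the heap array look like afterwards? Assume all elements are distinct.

[47, 35, 42, -5, 28, 39, -34, -28, -29, -42, 22, -31]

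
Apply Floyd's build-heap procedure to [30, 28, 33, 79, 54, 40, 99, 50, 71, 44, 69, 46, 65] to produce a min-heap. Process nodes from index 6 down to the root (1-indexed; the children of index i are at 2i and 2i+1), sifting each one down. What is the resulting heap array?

[28, 30, 33, 50, 44, 40, 99, 79, 71, 54, 69, 46, 65]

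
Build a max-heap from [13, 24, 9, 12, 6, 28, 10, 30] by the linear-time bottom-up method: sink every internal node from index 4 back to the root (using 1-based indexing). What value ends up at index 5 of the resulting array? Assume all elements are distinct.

sift down from index 4:
  12 vs only child 30 at index 8, swap → [13, 24, 9, 30, 6, 28, 10, 12]
sift down from index 3:
  9 vs larger child 28 at index 6, swap → [13, 24, 28, 30, 6, 9, 10, 12]
sift down from index 2:
  24 vs larger child 30 at index 4, swap → [13, 30, 28, 24, 6, 9, 10, 12]
sift down from index 1:
  13 vs larger child 30 at index 2, swap → [30, 13, 28, 24, 6, 9, 10, 12]
  13 vs larger child 24 at index 4, swap → [30, 24, 28, 13, 6, 9, 10, 12]
resulting array: [30, 24, 28, 13, 6, 9, 10, 12]

6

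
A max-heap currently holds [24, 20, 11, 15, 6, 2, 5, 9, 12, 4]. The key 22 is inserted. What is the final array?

append 22 at index 10 → [24, 20, 11, 15, 6, 2, 5, 9, 12, 4, 22]
22 > parent 6 at index 4, swap → [24, 20, 11, 15, 22, 2, 5, 9, 12, 4, 6]
22 > parent 20 at index 1, swap → [24, 22, 11, 15, 20, 2, 5, 9, 12, 4, 6]

[24, 22, 11, 15, 20, 2, 5, 9, 12, 4, 6]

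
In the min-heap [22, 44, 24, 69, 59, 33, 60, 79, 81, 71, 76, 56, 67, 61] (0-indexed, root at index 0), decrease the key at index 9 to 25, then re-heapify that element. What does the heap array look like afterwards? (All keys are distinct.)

[22, 25, 24, 69, 44, 33, 60, 79, 81, 59, 76, 56, 67, 61]

set index 9 from 71 to 25 → [22, 44, 24, 69, 59, 33, 60, 79, 81, 25, 76, 56, 67, 61]
25 < parent 59 at index 4, swap → [22, 44, 24, 69, 25, 33, 60, 79, 81, 59, 76, 56, 67, 61]
25 < parent 44 at index 1, swap → [22, 25, 24, 69, 44, 33, 60, 79, 81, 59, 76, 56, 67, 61]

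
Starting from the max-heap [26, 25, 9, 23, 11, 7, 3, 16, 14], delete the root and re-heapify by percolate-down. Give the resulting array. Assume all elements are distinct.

remove root 26; move last element 14 to root → [14, 25, 9, 23, 11, 7, 3, 16]
14 vs larger child 25 at index 1, swap → [25, 14, 9, 23, 11, 7, 3, 16]
14 vs larger child 23 at index 3, swap → [25, 23, 9, 14, 11, 7, 3, 16]
14 vs only child 16 at index 7, swap → [25, 23, 9, 16, 11, 7, 3, 14]

[25, 23, 9, 16, 11, 7, 3, 14]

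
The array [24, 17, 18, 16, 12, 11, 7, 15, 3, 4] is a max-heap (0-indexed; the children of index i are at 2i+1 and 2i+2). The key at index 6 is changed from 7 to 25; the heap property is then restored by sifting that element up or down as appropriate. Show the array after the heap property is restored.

set index 6 from 7 to 25 → [24, 17, 18, 16, 12, 11, 25, 15, 3, 4]
25 > parent 18 at index 2, swap → [24, 17, 25, 16, 12, 11, 18, 15, 3, 4]
25 > parent 24 at index 0, swap → [25, 17, 24, 16, 12, 11, 18, 15, 3, 4]

[25, 17, 24, 16, 12, 11, 18, 15, 3, 4]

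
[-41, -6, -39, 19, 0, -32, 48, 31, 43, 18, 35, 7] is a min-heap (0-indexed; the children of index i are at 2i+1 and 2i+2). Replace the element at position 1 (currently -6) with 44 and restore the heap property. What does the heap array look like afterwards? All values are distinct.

[-41, 0, -39, 19, 18, -32, 48, 31, 43, 44, 35, 7]

set index 1 from -6 to 44 → [-41, 44, -39, 19, 0, -32, 48, 31, 43, 18, 35, 7]
44 vs smaller child 0 at index 4, swap → [-41, 0, -39, 19, 44, -32, 48, 31, 43, 18, 35, 7]
44 vs smaller child 18 at index 9, swap → [-41, 0, -39, 19, 18, -32, 48, 31, 43, 44, 35, 7]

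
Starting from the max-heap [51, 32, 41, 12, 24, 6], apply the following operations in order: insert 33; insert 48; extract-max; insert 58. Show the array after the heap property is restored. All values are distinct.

[58, 48, 41, 32, 24, 6, 33, 12]

insert 33:
  append 33 at index 6 → [51, 32, 41, 12, 24, 6, 33] (no swap needed)
insert 48:
  append 48 at index 7 → [51, 32, 41, 12, 24, 6, 33, 48]
  48 > parent 12 at index 3, swap → [51, 32, 41, 48, 24, 6, 33, 12]
  48 > parent 32 at index 1, swap → [51, 48, 41, 32, 24, 6, 33, 12]
extract-max → returns 51:
  remove root 51; move last element 12 to root → [12, 48, 41, 32, 24, 6, 33]
  12 vs larger child 48 at index 1, swap → [48, 12, 41, 32, 24, 6, 33]
  12 vs larger child 32 at index 3, swap → [48, 32, 41, 12, 24, 6, 33]
insert 58:
  append 58 at index 7 → [48, 32, 41, 12, 24, 6, 33, 58]
  58 > parent 12 at index 3, swap → [48, 32, 41, 58, 24, 6, 33, 12]
  58 > parent 32 at index 1, swap → [48, 58, 41, 32, 24, 6, 33, 12]
  58 > parent 48 at index 0, swap → [58, 48, 41, 32, 24, 6, 33, 12]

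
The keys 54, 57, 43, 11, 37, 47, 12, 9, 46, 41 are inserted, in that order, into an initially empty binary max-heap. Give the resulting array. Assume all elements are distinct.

[57, 54, 47, 46, 41, 43, 12, 9, 11, 37]

Insert 54:
  append 54 at index 0 → [54] (no swap needed)
Insert 57:
  append 57 at index 1 → [54, 57]
  57 > parent 54 at index 0, swap → [57, 54]
Insert 43:
  append 43 at index 2 → [57, 54, 43] (no swap needed)
Insert 11:
  append 11 at index 3 → [57, 54, 43, 11] (no swap needed)
Insert 37:
  append 37 at index 4 → [57, 54, 43, 11, 37] (no swap needed)
Insert 47:
  append 47 at index 5 → [57, 54, 43, 11, 37, 47]
  47 > parent 43 at index 2, swap → [57, 54, 47, 11, 37, 43]
Insert 12:
  append 12 at index 6 → [57, 54, 47, 11, 37, 43, 12] (no swap needed)
Insert 9:
  append 9 at index 7 → [57, 54, 47, 11, 37, 43, 12, 9] (no swap needed)
Insert 46:
  append 46 at index 8 → [57, 54, 47, 11, 37, 43, 12, 9, 46]
  46 > parent 11 at index 3, swap → [57, 54, 47, 46, 37, 43, 12, 9, 11]
Insert 41:
  append 41 at index 9 → [57, 54, 47, 46, 37, 43, 12, 9, 11, 41]
  41 > parent 37 at index 4, swap → [57, 54, 47, 46, 41, 43, 12, 9, 11, 37]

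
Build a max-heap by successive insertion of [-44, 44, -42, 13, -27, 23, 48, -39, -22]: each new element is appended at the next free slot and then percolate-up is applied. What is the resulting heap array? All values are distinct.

[48, 13, 44, -22, -27, -42, 23, -44, -39]

Insert -44:
  append -44 at index 0 → [-44] (no swap needed)
Insert 44:
  append 44 at index 1 → [-44, 44]
  44 > parent -44 at index 0, swap → [44, -44]
Insert -42:
  append -42 at index 2 → [44, -44, -42] (no swap needed)
Insert 13:
  append 13 at index 3 → [44, -44, -42, 13]
  13 > parent -44 at index 1, swap → [44, 13, -42, -44]
Insert -27:
  append -27 at index 4 → [44, 13, -42, -44, -27] (no swap needed)
Insert 23:
  append 23 at index 5 → [44, 13, -42, -44, -27, 23]
  23 > parent -42 at index 2, swap → [44, 13, 23, -44, -27, -42]
Insert 48:
  append 48 at index 6 → [44, 13, 23, -44, -27, -42, 48]
  48 > parent 23 at index 2, swap → [44, 13, 48, -44, -27, -42, 23]
  48 > parent 44 at index 0, swap → [48, 13, 44, -44, -27, -42, 23]
Insert -39:
  append -39 at index 7 → [48, 13, 44, -44, -27, -42, 23, -39]
  -39 > parent -44 at index 3, swap → [48, 13, 44, -39, -27, -42, 23, -44]
Insert -22:
  append -22 at index 8 → [48, 13, 44, -39, -27, -42, 23, -44, -22]
  -22 > parent -39 at index 3, swap → [48, 13, 44, -22, -27, -42, 23, -44, -39]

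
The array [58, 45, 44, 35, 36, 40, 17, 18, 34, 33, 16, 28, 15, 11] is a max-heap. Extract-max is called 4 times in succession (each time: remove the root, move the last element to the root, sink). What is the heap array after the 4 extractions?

extract-max #1 returns 58:
  remove root 58; move last element 11 to root → [11, 45, 44, 35, 36, 40, 17, 18, 34, 33, 16, 28, 15]
  11 vs larger child 45 at index 1, swap → [45, 11, 44, 35, 36, 40, 17, 18, 34, 33, 16, 28, 15]
  11 vs larger child 36 at index 4, swap → [45, 36, 44, 35, 11, 40, 17, 18, 34, 33, 16, 28, 15]
  11 vs larger child 33 at index 9, swap → [45, 36, 44, 35, 33, 40, 17, 18, 34, 11, 16, 28, 15]
extract-max #2 returns 45:
  remove root 45; move last element 15 to root → [15, 36, 44, 35, 33, 40, 17, 18, 34, 11, 16, 28]
  15 vs larger child 44 at index 2, swap → [44, 36, 15, 35, 33, 40, 17, 18, 34, 11, 16, 28]
  15 vs larger child 40 at index 5, swap → [44, 36, 40, 35, 33, 15, 17, 18, 34, 11, 16, 28]
  15 vs only child 28 at index 11, swap → [44, 36, 40, 35, 33, 28, 17, 18, 34, 11, 16, 15]
extract-max #3 returns 44:
  remove root 44; move last element 15 to root → [15, 36, 40, 35, 33, 28, 17, 18, 34, 11, 16]
  15 vs larger child 40 at index 2, swap → [40, 36, 15, 35, 33, 28, 17, 18, 34, 11, 16]
  15 vs larger child 28 at index 5, swap → [40, 36, 28, 35, 33, 15, 17, 18, 34, 11, 16]
extract-max #4 returns 40:
  remove root 40; move last element 16 to root → [16, 36, 28, 35, 33, 15, 17, 18, 34, 11]
  16 vs larger child 36 at index 1, swap → [36, 16, 28, 35, 33, 15, 17, 18, 34, 11]
  16 vs larger child 35 at index 3, swap → [36, 35, 28, 16, 33, 15, 17, 18, 34, 11]
  16 vs larger child 34 at index 8, swap → [36, 35, 28, 34, 33, 15, 17, 18, 16, 11]

[36, 35, 28, 34, 33, 15, 17, 18, 16, 11]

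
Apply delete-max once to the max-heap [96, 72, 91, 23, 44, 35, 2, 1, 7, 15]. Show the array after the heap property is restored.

[91, 72, 35, 23, 44, 15, 2, 1, 7]

remove root 96; move last element 15 to root → [15, 72, 91, 23, 44, 35, 2, 1, 7]
15 vs larger child 91 at index 2, swap → [91, 72, 15, 23, 44, 35, 2, 1, 7]
15 vs larger child 35 at index 5, swap → [91, 72, 35, 23, 44, 15, 2, 1, 7]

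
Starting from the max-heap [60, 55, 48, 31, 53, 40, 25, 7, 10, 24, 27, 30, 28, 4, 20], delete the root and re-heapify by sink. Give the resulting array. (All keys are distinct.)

remove root 60; move last element 20 to root → [20, 55, 48, 31, 53, 40, 25, 7, 10, 24, 27, 30, 28, 4]
20 vs larger child 55 at index 1, swap → [55, 20, 48, 31, 53, 40, 25, 7, 10, 24, 27, 30, 28, 4]
20 vs larger child 53 at index 4, swap → [55, 53, 48, 31, 20, 40, 25, 7, 10, 24, 27, 30, 28, 4]
20 vs larger child 27 at index 10, swap → [55, 53, 48, 31, 27, 40, 25, 7, 10, 24, 20, 30, 28, 4]

[55, 53, 48, 31, 27, 40, 25, 7, 10, 24, 20, 30, 28, 4]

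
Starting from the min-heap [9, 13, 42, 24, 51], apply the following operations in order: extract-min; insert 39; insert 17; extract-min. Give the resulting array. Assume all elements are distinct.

[17, 24, 42, 51, 39]

extract-min → returns 9:
  remove root 9; move last element 51 to root → [51, 13, 42, 24]
  51 vs smaller child 13 at index 1, swap → [13, 51, 42, 24]
  51 vs only child 24 at index 3, swap → [13, 24, 42, 51]
insert 39:
  append 39 at index 4 → [13, 24, 42, 51, 39] (no swap needed)
insert 17:
  append 17 at index 5 → [13, 24, 42, 51, 39, 17]
  17 < parent 42 at index 2, swap → [13, 24, 17, 51, 39, 42]
extract-min → returns 13:
  remove root 13; move last element 42 to root → [42, 24, 17, 51, 39]
  42 vs smaller child 17 at index 2, swap → [17, 24, 42, 51, 39]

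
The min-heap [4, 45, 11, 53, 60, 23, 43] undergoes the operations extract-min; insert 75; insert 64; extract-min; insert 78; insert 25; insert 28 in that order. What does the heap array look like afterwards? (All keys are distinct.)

[23, 25, 43, 45, 28, 64, 75, 78, 53, 60]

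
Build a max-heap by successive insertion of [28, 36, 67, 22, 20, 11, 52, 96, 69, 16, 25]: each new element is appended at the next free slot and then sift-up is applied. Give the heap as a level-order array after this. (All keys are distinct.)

Insert 28:
  append 28 at index 0 → [28] (no swap needed)
Insert 36:
  append 36 at index 1 → [28, 36]
  36 > parent 28 at index 0, swap → [36, 28]
Insert 67:
  append 67 at index 2 → [36, 28, 67]
  67 > parent 36 at index 0, swap → [67, 28, 36]
Insert 22:
  append 22 at index 3 → [67, 28, 36, 22] (no swap needed)
Insert 20:
  append 20 at index 4 → [67, 28, 36, 22, 20] (no swap needed)
Insert 11:
  append 11 at index 5 → [67, 28, 36, 22, 20, 11] (no swap needed)
Insert 52:
  append 52 at index 6 → [67, 28, 36, 22, 20, 11, 52]
  52 > parent 36 at index 2, swap → [67, 28, 52, 22, 20, 11, 36]
Insert 96:
  append 96 at index 7 → [67, 28, 52, 22, 20, 11, 36, 96]
  96 > parent 22 at index 3, swap → [67, 28, 52, 96, 20, 11, 36, 22]
  96 > parent 28 at index 1, swap → [67, 96, 52, 28, 20, 11, 36, 22]
  96 > parent 67 at index 0, swap → [96, 67, 52, 28, 20, 11, 36, 22]
Insert 69:
  append 69 at index 8 → [96, 67, 52, 28, 20, 11, 36, 22, 69]
  69 > parent 28 at index 3, swap → [96, 67, 52, 69, 20, 11, 36, 22, 28]
  69 > parent 67 at index 1, swap → [96, 69, 52, 67, 20, 11, 36, 22, 28]
Insert 16:
  append 16 at index 9 → [96, 69, 52, 67, 20, 11, 36, 22, 28, 16] (no swap needed)
Insert 25:
  append 25 at index 10 → [96, 69, 52, 67, 20, 11, 36, 22, 28, 16, 25]
  25 > parent 20 at index 4, swap → [96, 69, 52, 67, 25, 11, 36, 22, 28, 16, 20]

[96, 69, 52, 67, 25, 11, 36, 22, 28, 16, 20]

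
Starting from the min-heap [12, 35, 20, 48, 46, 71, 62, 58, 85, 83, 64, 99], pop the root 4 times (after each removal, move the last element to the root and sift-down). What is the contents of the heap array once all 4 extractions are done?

[48, 58, 62, 83, 64, 71, 99, 85]

extract-min #1 returns 12:
  remove root 12; move last element 99 to root → [99, 35, 20, 48, 46, 71, 62, 58, 85, 83, 64]
  99 vs smaller child 20 at index 2, swap → [20, 35, 99, 48, 46, 71, 62, 58, 85, 83, 64]
  99 vs smaller child 62 at index 6, swap → [20, 35, 62, 48, 46, 71, 99, 58, 85, 83, 64]
extract-min #2 returns 20:
  remove root 20; move last element 64 to root → [64, 35, 62, 48, 46, 71, 99, 58, 85, 83]
  64 vs smaller child 35 at index 1, swap → [35, 64, 62, 48, 46, 71, 99, 58, 85, 83]
  64 vs smaller child 46 at index 4, swap → [35, 46, 62, 48, 64, 71, 99, 58, 85, 83]
extract-min #3 returns 35:
  remove root 35; move last element 83 to root → [83, 46, 62, 48, 64, 71, 99, 58, 85]
  83 vs smaller child 46 at index 1, swap → [46, 83, 62, 48, 64, 71, 99, 58, 85]
  83 vs smaller child 48 at index 3, swap → [46, 48, 62, 83, 64, 71, 99, 58, 85]
  83 vs smaller child 58 at index 7, swap → [46, 48, 62, 58, 64, 71, 99, 83, 85]
extract-min #4 returns 46:
  remove root 46; move last element 85 to root → [85, 48, 62, 58, 64, 71, 99, 83]
  85 vs smaller child 48 at index 1, swap → [48, 85, 62, 58, 64, 71, 99, 83]
  85 vs smaller child 58 at index 3, swap → [48, 58, 62, 85, 64, 71, 99, 83]
  85 vs only child 83 at index 7, swap → [48, 58, 62, 83, 64, 71, 99, 85]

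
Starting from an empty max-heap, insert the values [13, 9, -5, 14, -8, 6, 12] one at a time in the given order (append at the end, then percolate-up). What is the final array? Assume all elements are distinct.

[14, 13, 12, 9, -8, -5, 6]

Insert 13:
  append 13 at index 0 → [13] (no swap needed)
Insert 9:
  append 9 at index 1 → [13, 9] (no swap needed)
Insert -5:
  append -5 at index 2 → [13, 9, -5] (no swap needed)
Insert 14:
  append 14 at index 3 → [13, 9, -5, 14]
  14 > parent 9 at index 1, swap → [13, 14, -5, 9]
  14 > parent 13 at index 0, swap → [14, 13, -5, 9]
Insert -8:
  append -8 at index 4 → [14, 13, -5, 9, -8] (no swap needed)
Insert 6:
  append 6 at index 5 → [14, 13, -5, 9, -8, 6]
  6 > parent -5 at index 2, swap → [14, 13, 6, 9, -8, -5]
Insert 12:
  append 12 at index 6 → [14, 13, 6, 9, -8, -5, 12]
  12 > parent 6 at index 2, swap → [14, 13, 12, 9, -8, -5, 6]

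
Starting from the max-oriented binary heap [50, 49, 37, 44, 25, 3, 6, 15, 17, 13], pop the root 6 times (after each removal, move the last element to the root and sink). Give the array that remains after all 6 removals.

[15, 13, 3, 6]

extract-max #1 returns 50:
  remove root 50; move last element 13 to root → [13, 49, 37, 44, 25, 3, 6, 15, 17]
  13 vs larger child 49 at index 1, swap → [49, 13, 37, 44, 25, 3, 6, 15, 17]
  13 vs larger child 44 at index 3, swap → [49, 44, 37, 13, 25, 3, 6, 15, 17]
  13 vs larger child 17 at index 8, swap → [49, 44, 37, 17, 25, 3, 6, 15, 13]
extract-max #2 returns 49:
  remove root 49; move last element 13 to root → [13, 44, 37, 17, 25, 3, 6, 15]
  13 vs larger child 44 at index 1, swap → [44, 13, 37, 17, 25, 3, 6, 15]
  13 vs larger child 25 at index 4, swap → [44, 25, 37, 17, 13, 3, 6, 15]
extract-max #3 returns 44:
  remove root 44; move last element 15 to root → [15, 25, 37, 17, 13, 3, 6]
  15 vs larger child 37 at index 2, swap → [37, 25, 15, 17, 13, 3, 6]
extract-max #4 returns 37:
  remove root 37; move last element 6 to root → [6, 25, 15, 17, 13, 3]
  6 vs larger child 25 at index 1, swap → [25, 6, 15, 17, 13, 3]
  6 vs larger child 17 at index 3, swap → [25, 17, 15, 6, 13, 3]
extract-max #5 returns 25:
  remove root 25; move last element 3 to root → [3, 17, 15, 6, 13]
  3 vs larger child 17 at index 1, swap → [17, 3, 15, 6, 13]
  3 vs larger child 13 at index 4, swap → [17, 13, 15, 6, 3]
extract-max #6 returns 17:
  remove root 17; move last element 3 to root → [3, 13, 15, 6]
  3 vs larger child 15 at index 2, swap → [15, 13, 3, 6]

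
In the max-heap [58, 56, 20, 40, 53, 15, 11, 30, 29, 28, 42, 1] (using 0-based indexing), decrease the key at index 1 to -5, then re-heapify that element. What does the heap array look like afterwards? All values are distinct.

set index 1 from 56 to -5 → [58, -5, 20, 40, 53, 15, 11, 30, 29, 28, 42, 1]
-5 vs larger child 53 at index 4, swap → [58, 53, 20, 40, -5, 15, 11, 30, 29, 28, 42, 1]
-5 vs larger child 42 at index 10, swap → [58, 53, 20, 40, 42, 15, 11, 30, 29, 28, -5, 1]

[58, 53, 20, 40, 42, 15, 11, 30, 29, 28, -5, 1]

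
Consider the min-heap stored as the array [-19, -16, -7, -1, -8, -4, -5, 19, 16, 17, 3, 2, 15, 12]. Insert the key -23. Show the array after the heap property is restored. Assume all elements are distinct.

[-23, -16, -19, -1, -8, -4, -7, 19, 16, 17, 3, 2, 15, 12, -5]

append -23 at index 14 → [-19, -16, -7, -1, -8, -4, -5, 19, 16, 17, 3, 2, 15, 12, -23]
-23 < parent -5 at index 6, swap → [-19, -16, -7, -1, -8, -4, -23, 19, 16, 17, 3, 2, 15, 12, -5]
-23 < parent -7 at index 2, swap → [-19, -16, -23, -1, -8, -4, -7, 19, 16, 17, 3, 2, 15, 12, -5]
-23 < parent -19 at index 0, swap → [-23, -16, -19, -1, -8, -4, -7, 19, 16, 17, 3, 2, 15, 12, -5]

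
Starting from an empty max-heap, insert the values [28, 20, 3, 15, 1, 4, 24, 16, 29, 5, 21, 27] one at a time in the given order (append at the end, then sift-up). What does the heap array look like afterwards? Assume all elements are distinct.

[29, 28, 27, 20, 21, 24, 4, 15, 16, 1, 5, 3]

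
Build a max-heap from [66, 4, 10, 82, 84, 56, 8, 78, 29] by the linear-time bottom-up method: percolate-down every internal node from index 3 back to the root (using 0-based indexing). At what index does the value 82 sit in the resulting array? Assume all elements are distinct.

1

sift down from index 3: already satisfies heap property
sift down from index 2:
  10 vs larger child 56 at index 5, swap → [66, 4, 56, 82, 84, 10, 8, 78, 29]
sift down from index 1:
  4 vs larger child 84 at index 4, swap → [66, 84, 56, 82, 4, 10, 8, 78, 29]
sift down from index 0:
  66 vs larger child 84 at index 1, swap → [84, 66, 56, 82, 4, 10, 8, 78, 29]
  66 vs larger child 82 at index 3, swap → [84, 82, 56, 66, 4, 10, 8, 78, 29]
  66 vs larger child 78 at index 7, swap → [84, 82, 56, 78, 4, 10, 8, 66, 29]
resulting array: [84, 82, 56, 78, 4, 10, 8, 66, 29]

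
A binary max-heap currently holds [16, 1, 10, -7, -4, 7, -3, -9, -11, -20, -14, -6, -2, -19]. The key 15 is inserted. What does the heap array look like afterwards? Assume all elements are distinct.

[16, 1, 15, -7, -4, 7, 10, -9, -11, -20, -14, -6, -2, -19, -3]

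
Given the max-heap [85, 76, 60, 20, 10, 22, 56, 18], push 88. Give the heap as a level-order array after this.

[88, 85, 60, 76, 10, 22, 56, 18, 20]

append 88 at index 8 → [85, 76, 60, 20, 10, 22, 56, 18, 88]
88 > parent 20 at index 3, swap → [85, 76, 60, 88, 10, 22, 56, 18, 20]
88 > parent 76 at index 1, swap → [85, 88, 60, 76, 10, 22, 56, 18, 20]
88 > parent 85 at index 0, swap → [88, 85, 60, 76, 10, 22, 56, 18, 20]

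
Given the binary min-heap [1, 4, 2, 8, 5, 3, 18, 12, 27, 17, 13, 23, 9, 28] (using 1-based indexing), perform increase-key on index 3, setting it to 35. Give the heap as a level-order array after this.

[1, 4, 3, 8, 5, 9, 18, 12, 27, 17, 13, 23, 35, 28]

set index 3 from 2 to 35 → [1, 4, 35, 8, 5, 3, 18, 12, 27, 17, 13, 23, 9, 28]
35 vs smaller child 3 at index 6, swap → [1, 4, 3, 8, 5, 35, 18, 12, 27, 17, 13, 23, 9, 28]
35 vs smaller child 9 at index 13, swap → [1, 4, 3, 8, 5, 9, 18, 12, 27, 17, 13, 23, 35, 28]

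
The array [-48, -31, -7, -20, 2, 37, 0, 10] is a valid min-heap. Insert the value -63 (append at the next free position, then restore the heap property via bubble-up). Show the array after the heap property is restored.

append -63 at index 8 → [-48, -31, -7, -20, 2, 37, 0, 10, -63]
-63 < parent -20 at index 3, swap → [-48, -31, -7, -63, 2, 37, 0, 10, -20]
-63 < parent -31 at index 1, swap → [-48, -63, -7, -31, 2, 37, 0, 10, -20]
-63 < parent -48 at index 0, swap → [-63, -48, -7, -31, 2, 37, 0, 10, -20]

[-63, -48, -7, -31, 2, 37, 0, 10, -20]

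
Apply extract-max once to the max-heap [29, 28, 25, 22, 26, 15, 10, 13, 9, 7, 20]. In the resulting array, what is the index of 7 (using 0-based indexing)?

remove root 29; move last element 20 to root → [20, 28, 25, 22, 26, 15, 10, 13, 9, 7]
20 vs larger child 28 at index 1, swap → [28, 20, 25, 22, 26, 15, 10, 13, 9, 7]
20 vs larger child 26 at index 4, swap → [28, 26, 25, 22, 20, 15, 10, 13, 9, 7]
resulting array: [28, 26, 25, 22, 20, 15, 10, 13, 9, 7]

9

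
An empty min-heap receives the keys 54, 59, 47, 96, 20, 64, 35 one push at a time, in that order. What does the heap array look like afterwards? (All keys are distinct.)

[20, 47, 35, 96, 59, 64, 54]

Insert 54:
  append 54 at index 0 → [54] (no swap needed)
Insert 59:
  append 59 at index 1 → [54, 59] (no swap needed)
Insert 47:
  append 47 at index 2 → [54, 59, 47]
  47 < parent 54 at index 0, swap → [47, 59, 54]
Insert 96:
  append 96 at index 3 → [47, 59, 54, 96] (no swap needed)
Insert 20:
  append 20 at index 4 → [47, 59, 54, 96, 20]
  20 < parent 59 at index 1, swap → [47, 20, 54, 96, 59]
  20 < parent 47 at index 0, swap → [20, 47, 54, 96, 59]
Insert 64:
  append 64 at index 5 → [20, 47, 54, 96, 59, 64] (no swap needed)
Insert 35:
  append 35 at index 6 → [20, 47, 54, 96, 59, 64, 35]
  35 < parent 54 at index 2, swap → [20, 47, 35, 96, 59, 64, 54]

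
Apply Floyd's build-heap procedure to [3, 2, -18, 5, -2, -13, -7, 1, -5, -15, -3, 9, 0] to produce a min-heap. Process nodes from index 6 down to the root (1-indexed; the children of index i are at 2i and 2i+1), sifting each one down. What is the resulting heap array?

sift down from index 6: already satisfies heap property
sift down from index 5:
  -2 vs smaller child -15 at index 10, swap → [3, 2, -18, 5, -15, -13, -7, 1, -5, -2, -3, 9, 0]
sift down from index 4:
  5 vs smaller child -5 at index 9, swap → [3, 2, -18, -5, -15, -13, -7, 1, 5, -2, -3, 9, 0]
sift down from index 3: already satisfies heap property
sift down from index 2:
  2 vs smaller child -15 at index 5, swap → [3, -15, -18, -5, 2, -13, -7, 1, 5, -2, -3, 9, 0]
  2 vs smaller child -3 at index 11, swap → [3, -15, -18, -5, -3, -13, -7, 1, 5, -2, 2, 9, 0]
sift down from index 1:
  3 vs smaller child -18 at index 3, swap → [-18, -15, 3, -5, -3, -13, -7, 1, 5, -2, 2, 9, 0]
  3 vs smaller child -13 at index 6, swap → [-18, -15, -13, -5, -3, 3, -7, 1, 5, -2, 2, 9, 0]
  3 vs smaller child 0 at index 13, swap → [-18, -15, -13, -5, -3, 0, -7, 1, 5, -2, 2, 9, 3]

[-18, -15, -13, -5, -3, 0, -7, 1, 5, -2, 2, 9, 3]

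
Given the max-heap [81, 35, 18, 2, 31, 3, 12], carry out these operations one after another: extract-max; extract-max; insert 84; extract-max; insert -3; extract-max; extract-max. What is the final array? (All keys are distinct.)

[12, 3, -3, 2]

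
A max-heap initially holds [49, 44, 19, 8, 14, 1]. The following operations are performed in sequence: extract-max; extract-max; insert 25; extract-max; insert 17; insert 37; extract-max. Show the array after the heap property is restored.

[19, 17, 1, 8, 14]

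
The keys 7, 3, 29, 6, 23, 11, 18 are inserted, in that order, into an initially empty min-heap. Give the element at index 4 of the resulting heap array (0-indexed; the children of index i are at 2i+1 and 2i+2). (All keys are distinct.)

23

Insert 7:
  append 7 at index 0 → [7] (no swap needed)
Insert 3:
  append 3 at index 1 → [7, 3]
  3 < parent 7 at index 0, swap → [3, 7]
Insert 29:
  append 29 at index 2 → [3, 7, 29] (no swap needed)
Insert 6:
  append 6 at index 3 → [3, 7, 29, 6]
  6 < parent 7 at index 1, swap → [3, 6, 29, 7]
Insert 23:
  append 23 at index 4 → [3, 6, 29, 7, 23] (no swap needed)
Insert 11:
  append 11 at index 5 → [3, 6, 29, 7, 23, 11]
  11 < parent 29 at index 2, swap → [3, 6, 11, 7, 23, 29]
Insert 18:
  append 18 at index 6 → [3, 6, 11, 7, 23, 29, 18] (no swap needed)
resulting array: [3, 6, 11, 7, 23, 29, 18]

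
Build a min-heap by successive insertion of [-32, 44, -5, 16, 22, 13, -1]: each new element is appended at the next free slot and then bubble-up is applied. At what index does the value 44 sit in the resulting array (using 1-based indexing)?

4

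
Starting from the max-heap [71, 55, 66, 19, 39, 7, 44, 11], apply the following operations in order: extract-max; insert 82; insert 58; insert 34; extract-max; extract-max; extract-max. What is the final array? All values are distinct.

extract-max → returns 71:
  remove root 71; move last element 11 to root → [11, 55, 66, 19, 39, 7, 44]
  11 vs larger child 66 at index 2, swap → [66, 55, 11, 19, 39, 7, 44]
  11 vs larger child 44 at index 6, swap → [66, 55, 44, 19, 39, 7, 11]
insert 82:
  append 82 at index 7 → [66, 55, 44, 19, 39, 7, 11, 82]
  82 > parent 19 at index 3, swap → [66, 55, 44, 82, 39, 7, 11, 19]
  82 > parent 55 at index 1, swap → [66, 82, 44, 55, 39, 7, 11, 19]
  82 > parent 66 at index 0, swap → [82, 66, 44, 55, 39, 7, 11, 19]
insert 58:
  append 58 at index 8 → [82, 66, 44, 55, 39, 7, 11, 19, 58]
  58 > parent 55 at index 3, swap → [82, 66, 44, 58, 39, 7, 11, 19, 55]
insert 34:
  append 34 at index 9 → [82, 66, 44, 58, 39, 7, 11, 19, 55, 34] (no swap needed)
extract-max → returns 82:
  remove root 82; move last element 34 to root → [34, 66, 44, 58, 39, 7, 11, 19, 55]
  34 vs larger child 66 at index 1, swap → [66, 34, 44, 58, 39, 7, 11, 19, 55]
  34 vs larger child 58 at index 3, swap → [66, 58, 44, 34, 39, 7, 11, 19, 55]
  34 vs larger child 55 at index 8, swap → [66, 58, 44, 55, 39, 7, 11, 19, 34]
extract-max → returns 66:
  remove root 66; move last element 34 to root → [34, 58, 44, 55, 39, 7, 11, 19]
  34 vs larger child 58 at index 1, swap → [58, 34, 44, 55, 39, 7, 11, 19]
  34 vs larger child 55 at index 3, swap → [58, 55, 44, 34, 39, 7, 11, 19]
extract-max → returns 58:
  remove root 58; move last element 19 to root → [19, 55, 44, 34, 39, 7, 11]
  19 vs larger child 55 at index 1, swap → [55, 19, 44, 34, 39, 7, 11]
  19 vs larger child 39 at index 4, swap → [55, 39, 44, 34, 19, 7, 11]

[55, 39, 44, 34, 19, 7, 11]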